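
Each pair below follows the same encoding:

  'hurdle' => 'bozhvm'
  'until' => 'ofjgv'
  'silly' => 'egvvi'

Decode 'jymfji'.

Treating letters as 0–25, the rule is x ↦ 5x + 18 (mod 26).
Decoding jymfji: j(9)→21·(9−18)≡19=t; y(24)→21·(24−18)≡22=w; m(12)→21·(12−18)≡4=e; f(5)→21·(5−18)≡13=n; j(9)→21·(9−18)≡19=t; i(8)→21·(8−18)≡24=y (all mod 26).

twenty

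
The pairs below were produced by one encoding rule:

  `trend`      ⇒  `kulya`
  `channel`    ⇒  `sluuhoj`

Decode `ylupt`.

miner

The output letters match the input read backwards, each shifted +7: trend reversed is dnert. Read the word backwards and shift each letter +7.
Decoding ylupt: shift back: y−7=r, l−7=e, u−7=n, p−7=i, t−7=m → renim; then reverse → miner.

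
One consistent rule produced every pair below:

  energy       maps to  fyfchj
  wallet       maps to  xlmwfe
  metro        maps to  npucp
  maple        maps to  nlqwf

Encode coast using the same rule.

dzbdu

The shifts repeat in a cycle of length 2: positions 0,1,… shift by +1, +11, then the pattern repeats.
On coast: c+1=d, o+11=z, a+1=b, s+11=d, t+1=u.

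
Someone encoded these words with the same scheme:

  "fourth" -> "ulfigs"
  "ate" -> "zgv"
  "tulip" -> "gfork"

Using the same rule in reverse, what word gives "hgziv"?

stare

This is the alphabet-reversal cipher (Atbash): a becomes z, b becomes y, etc.
Decoding hgziv: h↔s, g↔t, z↔a, i↔r, v↔e.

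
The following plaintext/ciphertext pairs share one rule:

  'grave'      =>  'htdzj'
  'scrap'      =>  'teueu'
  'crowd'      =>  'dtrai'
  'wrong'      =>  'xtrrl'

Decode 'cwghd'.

buddy

Letter i (0-indexed) is shifted by i+1, so successive shifts are 1, 2, 3, ….
Undoing it on cwghd: c−1=b, w−2=u, g−3=d, h−4=d, d−5=y.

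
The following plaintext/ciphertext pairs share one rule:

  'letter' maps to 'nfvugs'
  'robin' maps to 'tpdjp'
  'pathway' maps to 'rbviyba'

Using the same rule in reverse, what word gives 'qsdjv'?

Shifts by position in letter: pos 0: l→n (+2), pos 1: e→f (+1), pos 2: t→v (+2), pos 3: t→u (+1) — repeating every 2. It's a Vigenère-style cipher with numeric key [2,1]: position i shifts by key[i mod 2].
Decoding qsdjv: q−2=o, s−1=r, d−2=b, j−1=i, v−2=t.

orbit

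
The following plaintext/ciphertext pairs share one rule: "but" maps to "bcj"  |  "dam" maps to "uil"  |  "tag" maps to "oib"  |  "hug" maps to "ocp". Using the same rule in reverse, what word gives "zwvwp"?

honor

The output letters match the input read backwards, each shifted +8: but reversed is tub. The word is reversed, then every letter is shifted forward by 8.
Undoing it on zwvwp: shift back: z−8=r, w−8=o, v−8=n, w−8=o, p−8=h → ronoh; then reverse → honor.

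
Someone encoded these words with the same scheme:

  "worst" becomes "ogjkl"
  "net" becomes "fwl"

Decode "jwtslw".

rebate

Compare letters: w→o is +18, o→g is +18, r→j is +18 — a constant shift. Each letter is shifted forward by 18 in the alphabet (a Caesar shift of +18).
Reversing it on jwtslw: j−18=r, w−18=e, t−18=b, s−18=a, l−18=t, w−18=e.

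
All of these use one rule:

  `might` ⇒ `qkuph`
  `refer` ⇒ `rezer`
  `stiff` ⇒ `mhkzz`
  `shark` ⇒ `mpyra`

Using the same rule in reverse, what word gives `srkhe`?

m(12)→q(16) and i(8)→k(10) fit y≡21x+24 (mod 26); the inverse of 21 mod 26 is 5. Treating letters as 0–25, the rule is x ↦ 21x + 24 (mod 26).
Decoding srkhe: s(18)→5·(18−24)≡22=w; r(17)→5·(17−24)≡17=r; k(10)→5·(10−24)≡8=i; h(7)→5·(7−24)≡19=t; e(4)→5·(4−24)≡4=e (all mod 26).

write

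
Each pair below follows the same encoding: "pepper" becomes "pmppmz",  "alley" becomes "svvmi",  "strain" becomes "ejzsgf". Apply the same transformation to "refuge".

zmrowm

p(15)→p(15) and e(4)→m(12) fit y≡5x+18 (mod 26); the inverse of 5 mod 26 is 21. Each letter's alphabet position (a=0..z=25) is mapped through 5·x+18 mod 26 — an affine cipher.
On refuge: r(17)→5·17+18≡25=z; e(4)→5·4+18≡12=m; f(5)→5·5+18≡17=r; u(20)→5·20+18≡14=o; g(6)→5·6+18≡22=w; e(4)→5·4+18≡12=m (all mod 26).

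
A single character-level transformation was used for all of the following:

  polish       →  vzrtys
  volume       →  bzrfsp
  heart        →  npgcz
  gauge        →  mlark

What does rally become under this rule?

xlrwe

Shifts by position in polish: pos 0: p→v (+6), pos 1: o→z (+11), pos 2: l→r (+6), pos 3: i→t (+11) — repeating every 2. It's a Vigenère-style cipher with numeric key [6,11]: position i shifts by key[i mod 2].
For rally: r+6=x, a+11=l, l+6=r, l+11=w, y+6=e.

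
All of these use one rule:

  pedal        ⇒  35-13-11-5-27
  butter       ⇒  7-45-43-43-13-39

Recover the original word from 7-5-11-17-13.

p(#16)→35 and e(#5)→13: differences scale by 2, so n = 2·pos + 3. The formula is n = 2×(alphabet index, a=1) + 3.
Undoing it on 7-5-11-17-13: 7→(7−3)÷2=2=b, 5→(5−3)÷2=1=a, 11→(11−3)÷2=4=d, 17→(17−3)÷2=7=g, 13→(13−3)÷2=5=e.

badge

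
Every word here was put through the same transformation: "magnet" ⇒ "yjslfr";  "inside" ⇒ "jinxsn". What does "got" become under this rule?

The output letters match the input read backwards, each shifted +5: magnet reversed is tengam. The word is reversed, then every letter is shifted forward by 5.
For got: reverse → tog; then shift: t+5=y, o+5=t, g+5=l.

ytl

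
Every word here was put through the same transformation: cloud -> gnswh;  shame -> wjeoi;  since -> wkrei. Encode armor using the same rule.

etqqv

Shifts by position in cloud: pos 0: c→g (+4), pos 1: l→n (+2), pos 2: o→s (+4), pos 3: u→w (+2) — repeating every 2. A repeating key of period 2 is used — shifts +4, +2 over and over.
For armor: a+4=e, r+2=t, m+4=q, o+2=q, r+4=v.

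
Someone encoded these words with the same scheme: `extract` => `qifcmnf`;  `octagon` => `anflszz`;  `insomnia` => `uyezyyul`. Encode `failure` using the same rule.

Shifts by position in extract: pos 0: e→q (+12), pos 1: x→i (+11), pos 2: t→f (+12), pos 3: r→c (+11) — repeating every 2. It's a Vigenère-style cipher with numeric key [12,11]: position i shifts by key[i mod 2].
For failure: f+12=r, a+11=l, i+12=u, l+11=w, u+12=g, r+11=c, e+12=q.

rluwgcq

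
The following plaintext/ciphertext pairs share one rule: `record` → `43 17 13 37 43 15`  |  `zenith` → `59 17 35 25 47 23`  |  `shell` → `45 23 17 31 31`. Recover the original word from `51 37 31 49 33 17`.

r(#18)→43 and e(#5)→17: differences scale by 2, so n = 2·pos + 7. Each letter becomes 2×(its alphabet position, a=1..z=26) + 7.
Reversing it on 51 37 31 49 33 17: 51→(51−7)÷2=22=v, 37→(37−7)÷2=15=o, 31→(31−7)÷2=12=l, 49→(49−7)÷2=21=u, 33→(33−7)÷2=13=m, 17→(17−7)÷2=5=e.

volume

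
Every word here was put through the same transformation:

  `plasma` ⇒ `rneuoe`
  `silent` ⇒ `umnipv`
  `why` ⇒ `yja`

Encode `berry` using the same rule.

The shift depends on letter class: consonant p→r is +2, but vowel a→e is +4. Two shifts are in play — +4 for a/e/i/o/u, +2 for every other letter.
For berry: b(cons)+2=d, e(vowel)+4=i, r(cons)+2=t, r(cons)+2=t, y(cons)+2=a.

ditta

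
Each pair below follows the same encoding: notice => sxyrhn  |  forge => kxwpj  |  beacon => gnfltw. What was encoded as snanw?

never

Shifts by position in notice: pos 0: n→s (+5), pos 1: o→x (+9), pos 2: t→y (+5), pos 3: i→r (+9) — repeating every 2. The shifts repeat in a cycle of length 2: positions 0,1,… shift by +5, +9, then the pattern repeats.
Undoing it on snanw: s−5=n, n−9=e, a−5=v, n−9=e, w−5=r.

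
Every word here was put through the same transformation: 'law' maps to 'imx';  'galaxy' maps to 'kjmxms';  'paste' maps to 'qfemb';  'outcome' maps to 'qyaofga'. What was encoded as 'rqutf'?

thief

The output letters match the input read backwards, each shifted +12: law reversed is wal. The word is reversed, then every letter is shifted forward by 12.
Decoding rqutf: shift back: r−12=f, q−12=e, u−12=i, t−12=h, f−12=t → feiht; then reverse → thief.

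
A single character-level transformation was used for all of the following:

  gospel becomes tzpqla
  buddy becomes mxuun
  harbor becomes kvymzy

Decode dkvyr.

charm

Each letter's alphabet position (a=0..z=25) is mapped through 17·x+21 mod 26 — an affine cipher.
Decoding dkvyr: d(3)→23·(3−21)≡2=c; k(10)→23·(10−21)≡7=h; v(21)→23·(21−21)≡0=a; y(24)→23·(24−21)≡17=r; r(17)→23·(17−21)≡12=m (all mod 26).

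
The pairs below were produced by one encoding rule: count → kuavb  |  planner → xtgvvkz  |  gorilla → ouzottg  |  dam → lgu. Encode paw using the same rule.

xge

The shift depends on letter class: consonant c→k is +8, but vowel o→u is +6. Two shifts are in play — +6 for a/e/i/o/u, +8 for every other letter.
Applying it to paw: p(cons)+8=x, a(vowel)+6=g, w(cons)+8=e.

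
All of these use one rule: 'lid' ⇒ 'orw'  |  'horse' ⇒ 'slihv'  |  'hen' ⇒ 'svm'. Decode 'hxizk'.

Each letter is replaced by its mirror in the alphabet: a↔z, b↔y, c↔x, and so on (the Atbash cipher).
Undoing it on hxizk: h↔s, x↔c, i↔r, z↔a, k↔p.

scrap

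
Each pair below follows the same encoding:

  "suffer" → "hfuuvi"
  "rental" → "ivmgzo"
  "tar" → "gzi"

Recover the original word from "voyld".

Each pair mirrors across the alphabet (s↔h, u↔f, f↔u): positions sum to 25. Each letter is replaced by its mirror in the alphabet: a↔z, b↔y, c↔x, and so on (the Atbash cipher).
Undoing it on voyld: v↔e, o↔l, y↔b, l↔o, d↔w.

elbow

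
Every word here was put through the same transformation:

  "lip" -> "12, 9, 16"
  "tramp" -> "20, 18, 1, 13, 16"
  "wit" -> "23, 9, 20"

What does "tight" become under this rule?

l is letter #12 and maps to 12: an offset of 0. Each letter is replaced by its alphabet position (a=1, b=2, …, z=26).
For tight: t=20→20, i=9→9, g=7→7, h=8→8, t=20→20.

20, 9, 7, 8, 20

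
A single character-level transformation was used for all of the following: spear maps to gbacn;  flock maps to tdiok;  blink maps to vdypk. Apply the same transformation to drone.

hnipa

s(18)→g(6) and p(15)→b(1) fit y≡19x+2 (mod 26); the inverse of 19 mod 26 is 11. Treating letters as 0–25, the rule is x ↦ 19x + 2 (mod 26).
Applying it to drone: d(3)→19·3+2≡7=h; r(17)→19·17+2≡13=n; o(14)→19·14+2≡8=i; n(13)→19·13+2≡15=p; e(4)→19·4+2≡0=a (all mod 26).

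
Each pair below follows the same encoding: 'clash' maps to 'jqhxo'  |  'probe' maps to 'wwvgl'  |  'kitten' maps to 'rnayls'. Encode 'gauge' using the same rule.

nfbll

It's a Vigenère-style cipher with numeric key [7,5]: position i shifts by key[i mod 2].
On gauge: g+7=n, a+5=f, u+7=b, g+5=l, e+7=l.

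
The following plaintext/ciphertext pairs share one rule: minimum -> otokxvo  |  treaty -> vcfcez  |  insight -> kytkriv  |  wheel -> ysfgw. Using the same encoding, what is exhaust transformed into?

giicftv

Shifts by position in minimum: pos 0: m→o (+2), pos 1: i→t (+11), pos 2: n→o (+1), pos 3: i→k (+2), pos 4: m→x (+11), pos 5: u→v (+1) — repeating every 3. A repeating key of period 3 is used — shifts +2, +11, +1 over and over.
Applying it to exhaust: e+2=g, x+11=i, h+1=i, a+2=c, u+11=f, s+1=t, t+2=v.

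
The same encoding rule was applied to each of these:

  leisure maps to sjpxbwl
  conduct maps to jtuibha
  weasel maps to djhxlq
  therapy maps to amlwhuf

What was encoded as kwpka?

Shifts by position in leisure: pos 0: l→s (+7), pos 1: e→j (+5), pos 2: i→p (+7), pos 3: s→x (+5) — repeating every 2. It's a Vigenère-style cipher with numeric key [7,5]: position i shifts by key[i mod 2].
Undoing it on kwpka: k−7=d, w−5=r, p−7=i, k−5=f, a−7=t.

drift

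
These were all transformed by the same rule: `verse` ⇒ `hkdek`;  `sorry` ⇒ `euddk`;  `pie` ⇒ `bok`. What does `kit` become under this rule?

wof

The rule splits by letter class: vowels +6, consonants +12.
On kit: k(cons)+12=w, i(vowel)+6=o, t(cons)+12=f.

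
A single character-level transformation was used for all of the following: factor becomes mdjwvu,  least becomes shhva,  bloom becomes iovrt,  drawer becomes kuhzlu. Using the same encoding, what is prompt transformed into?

Shifts by position in factor: pos 0: f→m (+7), pos 1: a→d (+3), pos 2: c→j (+7), pos 3: t→w (+3) — repeating every 2. It's a Vigenère-style cipher with numeric key [7,3]: position i shifts by key[i mod 2].
For prompt: p+7=w, r+3=u, o+7=v, m+3=p, p+7=w, t+3=w.

wuvpww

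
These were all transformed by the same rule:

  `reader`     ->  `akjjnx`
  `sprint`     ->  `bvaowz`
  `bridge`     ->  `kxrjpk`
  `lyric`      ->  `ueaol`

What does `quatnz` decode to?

hornet

The shifts repeat in a cycle of length 2: positions 0,1,… shift by +9, +6, then the pattern repeats.
Decoding quatnz: q−9=h, u−6=o, a−9=r, t−6=n, n−9=e, z−6=t.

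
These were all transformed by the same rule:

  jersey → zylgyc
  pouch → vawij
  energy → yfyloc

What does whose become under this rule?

mjagy

j(9)→z(25) and e(4)→y(24) fit y≡21x+18 (mod 26); the inverse of 21 mod 26 is 5. Treating letters as 0–25, the rule is x ↦ 21x + 18 (mod 26).
For whose: w(22)→21·22+18≡12=m; h(7)→21·7+18≡9=j; o(14)→21·14+18≡0=a; s(18)→21·18+18≡6=g; e(4)→21·4+18≡24=y (all mod 26).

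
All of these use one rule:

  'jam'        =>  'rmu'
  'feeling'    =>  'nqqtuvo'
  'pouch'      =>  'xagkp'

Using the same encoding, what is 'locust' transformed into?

The shift depends on letter class: consonant j→r is +8, but vowel a→m is +12. Two shifts are in play — +12 for a/e/i/o/u, +8 for every other letter.
Applying it to locust: l(cons)+8=t, o(vowel)+12=a, c(cons)+8=k, u(vowel)+12=g, s(cons)+8=a, t(cons)+8=b.

takgab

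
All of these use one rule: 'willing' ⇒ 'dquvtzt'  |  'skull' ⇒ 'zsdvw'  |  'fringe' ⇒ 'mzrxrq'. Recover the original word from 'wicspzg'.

In willing: w→d is +7, i→q is +8, l→u is +9, l→v is +10 — the shift increases by 1 each position. Letter i (0-indexed) is shifted by i+7, so successive shifts are 7, 8, 9, ….
Reversing it on wicspzg: w−7=p, i−8=a, c−9=t, s−10=i, p−11=e, z−12=n, g−13=t.

patient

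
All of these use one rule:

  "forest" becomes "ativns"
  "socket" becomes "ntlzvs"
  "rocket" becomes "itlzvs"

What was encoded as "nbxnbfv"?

sausage

f(5)→a(0) and o(14)→t(19) fit y≡5x+1 (mod 26); the inverse of 5 mod 26 is 21. This is an affine cipher: with a=0,…,z=25, each position x becomes (5x+1) mod 26.
Reversing it on nbxnbfv: n(13)→21·(13−1)≡18=s; b(1)→21·(1−1)≡0=a; x(23)→21·(23−1)≡20=u; n(13)→21·(13−1)≡18=s; b(1)→21·(1−1)≡0=a; f(5)→21·(5−1)≡6=g; v(21)→21·(21−1)≡4=e (all mod 26).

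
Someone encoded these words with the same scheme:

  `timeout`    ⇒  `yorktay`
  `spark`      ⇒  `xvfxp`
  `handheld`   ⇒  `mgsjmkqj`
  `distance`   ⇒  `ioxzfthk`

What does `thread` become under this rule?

ynwkfj

Shifts by position in timeout: pos 0: t→y (+5), pos 1: i→o (+6), pos 2: m→r (+5), pos 3: e→k (+6) — repeating every 2. The shifts repeat in a cycle of length 2: positions 0,1,… shift by +5, +6, then the pattern repeats.
Applying it to thread: t+5=y, h+6=n, r+5=w, e+6=k, a+5=f, d+6=j.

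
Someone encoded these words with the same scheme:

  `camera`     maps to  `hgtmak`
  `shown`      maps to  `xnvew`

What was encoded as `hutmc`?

Each letter shifts forward by (position + 5), i.e. 5, 6, 7, … — the shift grows by one for each successive letter.
Decoding hutmc: h−5=c, u−6=o, t−7=m, m−8=e, c−9=t.

comet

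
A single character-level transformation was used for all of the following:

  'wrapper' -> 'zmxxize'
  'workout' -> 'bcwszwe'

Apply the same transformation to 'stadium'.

ucqliba

The output letters match the input read backwards, each shifted +8: wrapper reversed is repparw. Read the word backwards and shift each letter +8.
On stadium: reverse → muidats; then shift: m+8=u, u+8=c, i+8=q, d+8=l, a+8=i, t+8=b, s+8=a.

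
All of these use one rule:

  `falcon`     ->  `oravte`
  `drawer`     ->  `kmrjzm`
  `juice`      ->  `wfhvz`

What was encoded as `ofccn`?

fuzzy

f(5)→o(14) and a(0)→r(17) fit y≡15x+17 (mod 26); the inverse of 15 mod 26 is 7. This is an affine cipher: with a=0,…,z=25, each position x becomes (15x+17) mod 26.
Undoing it on ofccn: o(14)→7·(14−17)≡5=f; f(5)→7·(5−17)≡20=u; c(2)→7·(2−17)≡25=z; c(2)→7·(2−17)≡25=z; n(13)→7·(13−17)≡24=y (all mod 26).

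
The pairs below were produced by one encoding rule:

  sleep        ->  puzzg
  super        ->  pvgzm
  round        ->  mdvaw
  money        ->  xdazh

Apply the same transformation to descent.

wzptzas

This is an affine cipher: with a=0,…,z=25, each position x becomes (3x+13) mod 26.
Applying it to descent: d(3)→3·3+13≡22=w; e(4)→3·4+13≡25=z; s(18)→3·18+13≡15=p; c(2)→3·2+13≡19=t; e(4)→3·4+13≡25=z; n(13)→3·13+13≡0=a; t(19)→3·19+13≡18=s (all mod 26).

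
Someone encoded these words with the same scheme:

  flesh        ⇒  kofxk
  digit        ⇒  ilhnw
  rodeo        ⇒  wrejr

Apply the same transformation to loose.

Shifts by position in flesh: pos 0: f→k (+5), pos 1: l→o (+3), pos 2: e→f (+1), pos 3: s→x (+5), pos 4: h→k (+3) — repeating every 3. A repeating key of period 3 is used — shifts +5, +3, +1 over and over.
On loose: l+5=q, o+3=r, o+1=p, s+5=x, e+3=h.

qrpxh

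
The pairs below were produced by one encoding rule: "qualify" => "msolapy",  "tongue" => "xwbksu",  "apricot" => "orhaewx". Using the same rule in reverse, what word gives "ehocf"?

This is an affine cipher: with a=0,…,z=25, each position x becomes (21x+14) mod 26.
Undoing it on ehocf: e(4)→5·(4−14)≡2=c; h(7)→5·(7−14)≡17=r; o(14)→5·(14−14)≡0=a; c(2)→5·(2−14)≡18=s; f(5)→5·(5−14)≡7=h (all mod 26).

crash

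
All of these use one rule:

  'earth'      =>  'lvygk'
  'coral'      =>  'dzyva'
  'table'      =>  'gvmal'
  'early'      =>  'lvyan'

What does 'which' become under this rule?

e(4)→l(11) and a(0)→v(21) fit y≡17x+21 (mod 26); the inverse of 17 mod 26 is 23. Treating letters as 0–25, the rule is x ↦ 17x + 21 (mod 26).
Applying it to which: w(22)→17·22+21≡5=f; h(7)→17·7+21≡10=k; i(8)→17·8+21≡1=b; c(2)→17·2+21≡3=d; h(7)→17·7+21≡10=k (all mod 26).

fkbdk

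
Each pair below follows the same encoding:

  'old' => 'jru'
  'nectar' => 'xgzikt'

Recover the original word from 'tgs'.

man

Read the word backwards and shift each letter +6.
Decoding tgs: shift back: t−6=n, g−6=a, s−6=m → nam; then reverse → man.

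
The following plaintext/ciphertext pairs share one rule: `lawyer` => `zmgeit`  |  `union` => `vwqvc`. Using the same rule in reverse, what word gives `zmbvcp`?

The output letters match the input read backwards, each shifted +8: lawyer reversed is reywal. The word is reversed, then every letter is shifted forward by 8.
Reversing it on zmbvcp: shift back: z−8=r, m−8=e, b−8=t, v−8=n, c−8=u, p−8=h → retnuh; then reverse → hunter.

hunter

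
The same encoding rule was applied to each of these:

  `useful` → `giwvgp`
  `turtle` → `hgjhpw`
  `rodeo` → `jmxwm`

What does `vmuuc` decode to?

This is an affine cipher: with a=0,…,z=25, each position x becomes (25x+0) mod 26.
Reversing it on vmuuc: v(21)→25·(21−0)≡5=f; m(12)→25·(12−0)≡14=o; u(20)→25·(20−0)≡6=g; u(20)→25·(20−0)≡6=g; c(2)→25·(2−0)≡24=y (all mod 26).

foggy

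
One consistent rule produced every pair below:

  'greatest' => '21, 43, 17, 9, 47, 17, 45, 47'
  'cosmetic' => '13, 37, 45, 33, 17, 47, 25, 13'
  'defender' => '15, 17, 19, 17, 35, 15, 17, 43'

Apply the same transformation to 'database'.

15, 9, 47, 9, 11, 9, 45, 17

g(#7)→21 and r(#18)→43: differences scale by 2, so n = 2·pos + 7. Each letter becomes 2×(its alphabet position, a=1..z=26) + 7.
On database: d=4→15, a=1→9, t=20→47, a=1→9, b=2→11, a=1→9, s=19→45, e=5→17.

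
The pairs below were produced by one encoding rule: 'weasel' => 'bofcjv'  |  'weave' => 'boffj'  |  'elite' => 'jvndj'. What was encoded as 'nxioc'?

index

Shifts by position in weasel: pos 0: w→b (+5), pos 1: e→o (+10), pos 2: a→f (+5), pos 3: s→c (+10) — repeating every 2. A repeating key of period 2 is used — shifts +5, +10 over and over.
Undoing it on nxioc: n−5=i, x−10=n, i−5=d, o−10=e, c−5=x.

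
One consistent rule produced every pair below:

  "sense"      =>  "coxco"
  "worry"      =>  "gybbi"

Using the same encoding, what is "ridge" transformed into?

bsnqo

Compare letters: s→c is +10, e→o is +10, n→x is +10 — a constant shift. Every letter moves 10 places later in the alphabet, wrapping around z→a.
On ridge: r+10=b, i+10=s, d+10=n, g+10=q, e+10=o.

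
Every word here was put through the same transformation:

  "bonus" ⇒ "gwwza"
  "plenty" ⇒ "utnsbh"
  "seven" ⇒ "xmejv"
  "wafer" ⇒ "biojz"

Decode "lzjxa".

grass

Shifts by position in bonus: pos 0: b→g (+5), pos 1: o→w (+8), pos 2: n→w (+9), pos 3: u→z (+5), pos 4: s→a (+8) — repeating every 3. The shifts repeat in a cycle of length 3: positions 0,1,… shift by +5, +8, +9, then the pattern repeats.
Decoding lzjxa: l−5=g, z−8=r, j−9=a, x−5=s, a−8=s.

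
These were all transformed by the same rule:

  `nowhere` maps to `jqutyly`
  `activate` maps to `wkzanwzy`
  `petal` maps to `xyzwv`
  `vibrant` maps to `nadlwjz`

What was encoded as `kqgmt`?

cough

Treating letters as 0–25, the rule is x ↦ 7x + 22 (mod 26).
Decoding kqgmt: k(10)→15·(10−22)≡2=c; q(16)→15·(16−22)≡14=o; g(6)→15·(6−22)≡20=u; m(12)→15·(12−22)≡6=g; t(19)→15·(19−22)≡7=h (all mod 26).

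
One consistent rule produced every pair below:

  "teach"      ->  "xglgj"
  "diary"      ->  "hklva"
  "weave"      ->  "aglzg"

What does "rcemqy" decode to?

nation

Shifts by position in teach: pos 0: t→x (+4), pos 1: e→g (+2), pos 2: a→l (+11), pos 3: c→g (+4), pos 4: h→j (+2) — repeating every 3. It's a Vigenère-style cipher with numeric key [4,2,11]: position i shifts by key[i mod 3].
Undoing it on rcemqy: r−4=n, c−2=a, e−11=t, m−4=i, q−2=o, y−11=n.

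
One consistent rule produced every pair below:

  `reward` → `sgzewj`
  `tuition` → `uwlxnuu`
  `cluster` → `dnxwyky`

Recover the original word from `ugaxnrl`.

textile

In reward: r→s is +1, e→g is +2, w→z is +3, a→e is +4 — the shift increases by 1 each position. The shift increases by 1 at each position, starting from +1: 1, 2, 3, ….
Decoding ugaxnrl: u−1=t, g−2=e, a−3=x, x−4=t, n−5=i, r−6=l, l−7=e.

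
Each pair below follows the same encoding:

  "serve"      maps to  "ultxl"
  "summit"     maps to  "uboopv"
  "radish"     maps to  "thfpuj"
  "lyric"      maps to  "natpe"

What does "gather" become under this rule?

ihvjlt

The shift depends on letter class: consonant s→u is +2, but vowel e→l is +7. Two shifts are in play — +7 for a/e/i/o/u, +2 for every other letter.
Applying it to gather: g(cons)+2=i, a(vowel)+7=h, t(cons)+2=v, h(cons)+2=j, e(vowel)+7=l, r(cons)+2=t.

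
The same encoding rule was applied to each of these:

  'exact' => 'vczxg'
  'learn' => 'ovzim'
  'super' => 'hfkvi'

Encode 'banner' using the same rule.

yzmmvi

Each pair mirrors across the alphabet (e↔v, x↔c, a↔z): positions sum to 25. Letters are reflected about the middle of the alphabet (position → 25−position): Atbash.
On banner: b↔y, a↔z, n↔m, n↔m, e↔v, r↔i.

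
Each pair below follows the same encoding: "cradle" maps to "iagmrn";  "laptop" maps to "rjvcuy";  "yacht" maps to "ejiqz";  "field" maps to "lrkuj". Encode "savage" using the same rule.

yjbjmn

Shifts by position in cradle: pos 0: c→i (+6), pos 1: r→a (+9), pos 2: a→g (+6), pos 3: d→m (+9) — repeating every 2. The shifts repeat in a cycle of length 2: positions 0,1,… shift by +6, +9, then the pattern repeats.
On savage: s+6=y, a+9=j, v+6=b, a+9=j, g+6=m, e+9=n.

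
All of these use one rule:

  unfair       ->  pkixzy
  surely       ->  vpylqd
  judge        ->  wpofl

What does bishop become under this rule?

u(20)→p(15) and n(13)→k(10) fit y≡23x+23 (mod 26); the inverse of 23 mod 26 is 17. Each letter's alphabet position (a=0..z=25) is mapped through 23·x+23 mod 26 — an affine cipher.
On bishop: b(1)→23·1+23≡20=u; i(8)→23·8+23≡25=z; s(18)→23·18+23≡21=v; h(7)→23·7+23≡2=c; o(14)→23·14+23≡7=h; p(15)→23·15+23≡4=e (all mod 26).

uzvche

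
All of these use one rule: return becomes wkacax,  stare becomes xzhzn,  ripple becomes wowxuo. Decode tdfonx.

The shift increases by 1 at each position, starting from +5: 5, 6, 7, ….
Reversing it on tdfonx: t−5=o, d−6=x, f−7=y, o−8=g, n−9=e, x−10=n.

oxygen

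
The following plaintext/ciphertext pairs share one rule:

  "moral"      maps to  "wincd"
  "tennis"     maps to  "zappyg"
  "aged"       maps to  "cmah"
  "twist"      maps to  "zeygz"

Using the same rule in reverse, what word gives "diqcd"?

m(12)→w(22) and o(14)→i(8) fit y≡19x+2 (mod 26); the inverse of 19 mod 26 is 11. This is an affine cipher: with a=0,…,z=25, each position x becomes (19x+2) mod 26.
Reversing it on diqcd: d(3)→11·(3−2)≡11=l; i(8)→11·(8−2)≡14=o; q(16)→11·(16−2)≡24=y; c(2)→11·(2−2)≡0=a; d(3)→11·(3−2)≡11=l (all mod 26).

loyal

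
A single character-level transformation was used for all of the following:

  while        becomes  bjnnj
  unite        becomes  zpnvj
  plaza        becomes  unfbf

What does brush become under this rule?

It's a Vigenère-style cipher with numeric key [5,2]: position i shifts by key[i mod 2].
Applying it to brush: b+5=g, r+2=t, u+5=z, s+2=u, h+5=m.

gtzum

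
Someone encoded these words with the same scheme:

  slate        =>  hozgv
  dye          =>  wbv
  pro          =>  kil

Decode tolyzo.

global

This is the alphabet-reversal cipher (Atbash): a becomes z, b becomes y, etc.
Undoing it on tolyzo: t↔g, o↔l, l↔o, y↔b, z↔a, o↔l.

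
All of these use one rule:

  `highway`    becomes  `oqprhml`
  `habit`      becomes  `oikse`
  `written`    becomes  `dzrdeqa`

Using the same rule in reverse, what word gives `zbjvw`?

stall

In highway: h→o is +7, i→q is +8, g→p is +9, h→r is +10 — the shift increases by 1 each position. The shift increases by 1 at each position, starting from +7: 7, 8, 9, ….
Reversing it on zbjvw: z−7=s, b−8=t, j−9=a, v−10=l, w−11=l.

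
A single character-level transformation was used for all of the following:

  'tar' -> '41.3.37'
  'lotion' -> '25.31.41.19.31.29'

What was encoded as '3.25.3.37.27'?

alarm

t(#20)→41 and a(#1)→3: differences scale by 2, so n = 2·pos + 1. The formula is n = 2×(alphabet index, a=1) + 1.
Undoing it on 3.25.3.37.27: 3→(3−1)÷2=1=a, 25→(25−1)÷2=12=l, 3→(3−1)÷2=1=a, 37→(37−1)÷2=18=r, 27→(27−1)÷2=13=m.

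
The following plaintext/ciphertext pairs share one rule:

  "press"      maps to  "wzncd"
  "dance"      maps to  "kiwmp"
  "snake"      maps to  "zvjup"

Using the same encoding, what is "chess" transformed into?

In press: p→w is +7, r→z is +8, e→n is +9, s→c is +10 — the shift increases by 1 each position. The shift increases by 1 at each position, starting from +7: 7, 8, 9, ….
For chess: c+7=j, h+8=p, e+9=n, s+10=c, s+11=d.

jpncd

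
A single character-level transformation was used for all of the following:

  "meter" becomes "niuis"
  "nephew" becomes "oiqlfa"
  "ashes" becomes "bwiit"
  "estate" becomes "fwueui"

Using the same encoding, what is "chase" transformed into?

dlbwf

Shifts by position in meter: pos 0: m→n (+1), pos 1: e→i (+4), pos 2: t→u (+1), pos 3: e→i (+4) — repeating every 2. It's a Vigenère-style cipher with numeric key [1,4]: position i shifts by key[i mod 2].
For chase: c+1=d, h+4=l, a+1=b, s+4=w, e+1=f.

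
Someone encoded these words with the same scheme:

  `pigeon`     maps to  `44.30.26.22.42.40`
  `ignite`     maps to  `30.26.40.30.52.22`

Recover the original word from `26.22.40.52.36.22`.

gentle

Each letter becomes 2×(its alphabet position, a=1..z=26) + 12.
Undoing it on 26.22.40.52.36.22: 26→(26−12)÷2=7=g, 22→(22−12)÷2=5=e, 40→(40−12)÷2=14=n, 52→(52−12)÷2=20=t, 36→(36−12)÷2=12=l, 22→(22−12)÷2=5=e.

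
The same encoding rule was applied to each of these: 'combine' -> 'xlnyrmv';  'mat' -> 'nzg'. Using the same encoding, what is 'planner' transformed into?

This is the alphabet-reversal cipher (Atbash): a becomes z, b becomes y, etc.
Applying it to planner: p↔k, l↔o, a↔z, n↔m, n↔m, e↔v, r↔i.

kozmmvi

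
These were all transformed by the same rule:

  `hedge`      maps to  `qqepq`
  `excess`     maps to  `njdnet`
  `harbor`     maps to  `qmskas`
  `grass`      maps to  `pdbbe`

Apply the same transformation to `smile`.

byjuq

It's a Vigenère-style cipher with numeric key [9,12,1]: position i shifts by key[i mod 3].
On smile: s+9=b, m+12=y, i+1=j, l+9=u, e+12=q.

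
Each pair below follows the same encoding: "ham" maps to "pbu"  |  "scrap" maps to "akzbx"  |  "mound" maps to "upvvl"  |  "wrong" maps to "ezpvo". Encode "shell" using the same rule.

The shift depends on letter class: consonant h→p is +8, but vowel a→b is +1. The rule splits by letter class: vowels +1, consonants +8.
For shell: s(cons)+8=a, h(cons)+8=p, e(vowel)+1=f, l(cons)+8=t, l(cons)+8=t.

apftt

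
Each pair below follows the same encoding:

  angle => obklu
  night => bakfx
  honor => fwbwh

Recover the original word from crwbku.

This is an affine cipher: with a=0,…,z=25, each position x becomes (21x+14) mod 26.
Decoding crwbku: c(2)→5·(2−14)≡18=s; r(17)→5·(17−14)≡15=p; w(22)→5·(22−14)≡14=o; b(1)→5·(1−14)≡13=n; k(10)→5·(10−14)≡6=g; u(20)→5·(20−14)≡4=e (all mod 26).

sponge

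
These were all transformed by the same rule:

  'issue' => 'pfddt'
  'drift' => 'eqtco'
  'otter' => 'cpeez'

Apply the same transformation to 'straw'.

hlced

The word is reversed, then every letter is shifted forward by 11.
On straw: reverse → warts; then shift: w+11=h, a+11=l, r+11=c, t+11=e, s+11=d.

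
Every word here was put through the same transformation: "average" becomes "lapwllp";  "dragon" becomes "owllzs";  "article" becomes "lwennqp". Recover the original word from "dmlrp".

shame

Shifts by position in average: pos 0: a→l (+11), pos 1: v→a (+5), pos 2: e→p (+11), pos 3: r→w (+5) — repeating every 2. The shifts repeat in a cycle of length 2: positions 0,1,… shift by +11, +5, then the pattern repeats.
Reversing it on dmlrp: d−11=s, m−5=h, l−11=a, r−5=m, p−11=e.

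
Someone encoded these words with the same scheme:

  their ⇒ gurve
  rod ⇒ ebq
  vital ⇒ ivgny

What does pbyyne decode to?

This is a Caesar cipher with shift 13.
Undoing it on pbyyne: p−13=c, b−13=o, y−13=l, y−13=l, n−13=a, e−13=r.

collar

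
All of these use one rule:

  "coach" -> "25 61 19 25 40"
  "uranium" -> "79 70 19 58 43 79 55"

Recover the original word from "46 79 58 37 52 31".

c(#3)→25 and o(#15)→61: differences scale by 3, so n = 3·pos + 16. The formula is n = 3×(alphabet index, a=1) + 16.
Undoing it on 46 79 58 37 52 31: 46→(46−16)÷3=10=j, 79→(79−16)÷3=21=u, 58→(58−16)÷3=14=n, 37→(37−16)÷3=7=g, 52→(52−16)÷3=12=l, 31→(31−16)÷3=5=e.

jungle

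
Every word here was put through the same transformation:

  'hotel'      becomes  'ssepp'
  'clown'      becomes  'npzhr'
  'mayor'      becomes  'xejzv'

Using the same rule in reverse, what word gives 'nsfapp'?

Shifts by position in hotel: pos 0: h→s (+11), pos 1: o→s (+4), pos 2: t→e (+11), pos 3: e→p (+11), pos 4: l→p (+4) — repeating every 3. The shifts repeat in a cycle of length 3: positions 0,1,… shift by +11, +4, +11, then the pattern repeats.
Reversing it on nsfapp: n−11=c, s−4=o, f−11=u, a−11=p, p−4=l, p−11=e.

couple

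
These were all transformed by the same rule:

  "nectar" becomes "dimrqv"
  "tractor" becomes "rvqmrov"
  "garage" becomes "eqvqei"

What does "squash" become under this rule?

n(13)→d(3) and e(4)→i(8) fit y≡11x+16 (mod 26); the inverse of 11 mod 26 is 19. Each letter's alphabet position (a=0..z=25) is mapped through 11·x+16 mod 26 — an affine cipher.
On squash: s(18)→11·18+16≡6=g; q(16)→11·16+16≡10=k; u(20)→11·20+16≡2=c; a(0)→11·0+16≡16=q; s(18)→11·18+16≡6=g; h(7)→11·7+16≡15=p (all mod 26).

gkcqgp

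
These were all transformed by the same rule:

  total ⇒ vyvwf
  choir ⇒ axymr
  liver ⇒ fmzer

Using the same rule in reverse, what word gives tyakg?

t(19)→v(21) and o(14)→y(24) fit y≡15x+22 (mod 26); the inverse of 15 mod 26 is 7. Each letter's alphabet position (a=0..z=25) is mapped through 15·x+22 mod 26 — an affine cipher.
Undoing it on tyakg: t(19)→7·(19−22)≡5=f; y(24)→7·(24−22)≡14=o; a(0)→7·(0−22)≡2=c; k(10)→7·(10−22)≡20=u; g(6)→7·(6−22)≡18=s (all mod 26).

focus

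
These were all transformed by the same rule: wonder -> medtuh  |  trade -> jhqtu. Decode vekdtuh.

founder

Each letter is shifted forward by 16 in the alphabet (a Caesar shift of +16).
Decoding vekdtuh: v−16=f, e−16=o, k−16=u, d−16=n, t−16=d, u−16=e, h−16=r.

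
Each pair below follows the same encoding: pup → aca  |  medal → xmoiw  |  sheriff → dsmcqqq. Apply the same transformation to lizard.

Two shifts are in play — +8 for a/e/i/o/u, +11 for every other letter.
For lizard: l(cons)+11=w, i(vowel)+8=q, z(cons)+11=k, a(vowel)+8=i, r(cons)+11=c, d(cons)+11=o.

wqkico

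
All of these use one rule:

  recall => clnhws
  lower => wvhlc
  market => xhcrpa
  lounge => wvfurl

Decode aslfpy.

Shifts by position in recall: pos 0: r→c (+11), pos 1: e→l (+7), pos 2: c→n (+11), pos 3: a→h (+7) — repeating every 2. A repeating key of period 2 is used — shifts +11, +7 over and over.
Reversing it on aslfpy: a−11=p, s−7=l, l−11=a, f−7=y, p−11=e, y−7=r.

player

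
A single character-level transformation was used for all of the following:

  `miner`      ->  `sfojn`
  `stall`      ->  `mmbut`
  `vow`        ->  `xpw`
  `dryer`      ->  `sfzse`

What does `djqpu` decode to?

The output letters match the input read backwards, each shifted +1: miner reversed is renim. The word is reversed, then every letter is shifted forward by 1.
Undoing it on djqpu: shift back: d−1=c, j−1=i, q−1=p, p−1=o, u−1=t → cipot; then reverse → topic.

topic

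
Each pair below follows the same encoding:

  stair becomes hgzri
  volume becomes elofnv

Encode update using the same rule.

Each pair mirrors across the alphabet (s↔h, t↔g, a↔z): positions sum to 25. Each letter is replaced by its mirror in the alphabet: a↔z, b↔y, c↔x, and so on (the Atbash cipher).
Applying it to update: u↔f, p↔k, d↔w, a↔z, t↔g, e↔v.

fkwzgv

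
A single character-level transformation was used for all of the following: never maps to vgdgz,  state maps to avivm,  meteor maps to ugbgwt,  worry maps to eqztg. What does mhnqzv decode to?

Shifts by position in never: pos 0: n→v (+8), pos 1: e→g (+2), pos 2: v→d (+8), pos 3: e→g (+2) — repeating every 2. The shifts repeat in a cycle of length 2: positions 0,1,… shift by +8, +2, then the pattern repeats.
Undoing it on mhnqzv: m−8=e, h−2=f, n−8=f, q−2=o, z−8=r, v−2=t.

effort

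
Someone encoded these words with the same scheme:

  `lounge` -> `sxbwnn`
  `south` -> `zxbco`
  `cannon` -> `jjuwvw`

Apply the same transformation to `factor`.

mjjcva

Shifts by position in lounge: pos 0: l→s (+7), pos 1: o→x (+9), pos 2: u→b (+7), pos 3: n→w (+9) — repeating every 2. A repeating key of period 2 is used — shifts +7, +9 over and over.
For factor: f+7=m, a+9=j, c+7=j, t+9=c, o+7=v, r+9=a.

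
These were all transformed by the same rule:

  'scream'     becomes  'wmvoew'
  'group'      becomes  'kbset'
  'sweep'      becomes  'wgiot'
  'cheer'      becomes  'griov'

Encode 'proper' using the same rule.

tbszib

Shifts by position in scream: pos 0: s→w (+4), pos 1: c→m (+10), pos 2: r→v (+4), pos 3: e→o (+10) — repeating every 2. A repeating key of period 2 is used — shifts +4, +10 over and over.
For proper: p+4=t, r+10=b, o+4=s, p+10=z, e+4=i, r+10=b.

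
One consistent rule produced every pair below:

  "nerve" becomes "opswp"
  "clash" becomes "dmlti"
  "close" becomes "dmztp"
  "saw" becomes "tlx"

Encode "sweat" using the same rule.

txplu

The shift depends on letter class: consonant n→o is +1, but vowel e→p is +11. Vowels shift forward by 11 and consonants shift forward by 1.
For sweat: s(cons)+1=t, w(cons)+1=x, e(vowel)+11=p, a(vowel)+11=l, t(cons)+1=u.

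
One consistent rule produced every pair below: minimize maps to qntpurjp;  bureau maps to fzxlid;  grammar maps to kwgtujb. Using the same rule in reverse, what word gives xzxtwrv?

turmoil

In minimize: m→q is +4, i→n is +5, n→t is +6, i→p is +7 — the shift increases by 1 each position. Letter i (0-indexed) is shifted by i+4, so successive shifts are 4, 5, 6, ….
Reversing it on xzxtwrv: x−4=t, z−5=u, x−6=r, t−7=m, w−8=o, r−9=i, v−10=l.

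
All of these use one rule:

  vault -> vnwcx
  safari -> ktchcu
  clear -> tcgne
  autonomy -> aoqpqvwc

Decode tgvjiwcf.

The output letters match the input read backwards, each shifted +2: vault reversed is tluav. The word is reversed, then every letter is shifted forward by 2.
Decoding tgvjiwcf: shift back: t−2=r, g−2=e, v−2=t, j−2=h, i−2=g, w−2=u, c−2=a, f−2=d → rethguad; then reverse → daughter.

daughter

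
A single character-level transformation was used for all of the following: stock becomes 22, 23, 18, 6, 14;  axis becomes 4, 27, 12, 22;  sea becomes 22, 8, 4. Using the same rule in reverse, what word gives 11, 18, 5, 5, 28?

hobby

s is letter #19 and maps to 22: an offset of 3. Letters become their 1-based position plus 3 (so a→4, b→5, …).
Reversing it on 11, 18, 5, 5, 28: 11→(11−3)÷1=8=h, 18→(18−3)÷1=15=o, 5→(5−3)÷1=2=b, 5→(5−3)÷1=2=b, 28→(28−3)÷1=25=y.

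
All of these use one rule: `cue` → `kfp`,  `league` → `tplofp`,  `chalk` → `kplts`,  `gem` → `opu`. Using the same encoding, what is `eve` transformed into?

pdp

The rule splits by letter class: vowels +11, consonants +8.
On eve: e(vowel)+11=p, v(cons)+8=d, e(vowel)+11=p.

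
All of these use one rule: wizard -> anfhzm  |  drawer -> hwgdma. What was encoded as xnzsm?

title

In wizard: w→a is +4, i→n is +5, z→f is +6, a→h is +7 — the shift increases by 1 each position. Each letter shifts forward by (position + 4), i.e. 4, 5, 6, … — the shift grows by one for each successive letter.
Undoing it on xnzsm: x−4=t, n−5=i, z−6=t, s−7=l, m−8=e.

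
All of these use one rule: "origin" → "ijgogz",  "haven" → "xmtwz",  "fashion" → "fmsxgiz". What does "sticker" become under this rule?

o(14)→i(8) and r(17)→j(9) fit y≡9x+12 (mod 26); the inverse of 9 mod 26 is 3. This is an affine cipher: with a=0,…,z=25, each position x becomes (9x+12) mod 26.
On sticker: s(18)→9·18+12≡18=s; t(19)→9·19+12≡1=b; i(8)→9·8+12≡6=g; c(2)→9·2+12≡4=e; k(10)→9·10+12≡24=y; e(4)→9·4+12≡22=w; r(17)→9·17+12≡9=j (all mod 26).

sbgeywj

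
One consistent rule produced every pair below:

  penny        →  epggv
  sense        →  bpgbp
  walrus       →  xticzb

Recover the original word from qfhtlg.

domain

p(15)→e(4) and e(4)→p(15) fit y≡25x+19 (mod 26); the inverse of 25 mod 26 is 25. This is an affine cipher: with a=0,…,z=25, each position x becomes (25x+19) mod 26.
Decoding qfhtlg: q(16)→25·(16−19)≡3=d; f(5)→25·(5−19)≡14=o; h(7)→25·(7−19)≡12=m; t(19)→25·(19−19)≡0=a; l(11)→25·(11−19)≡8=i; g(6)→25·(6−19)≡13=n (all mod 26).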